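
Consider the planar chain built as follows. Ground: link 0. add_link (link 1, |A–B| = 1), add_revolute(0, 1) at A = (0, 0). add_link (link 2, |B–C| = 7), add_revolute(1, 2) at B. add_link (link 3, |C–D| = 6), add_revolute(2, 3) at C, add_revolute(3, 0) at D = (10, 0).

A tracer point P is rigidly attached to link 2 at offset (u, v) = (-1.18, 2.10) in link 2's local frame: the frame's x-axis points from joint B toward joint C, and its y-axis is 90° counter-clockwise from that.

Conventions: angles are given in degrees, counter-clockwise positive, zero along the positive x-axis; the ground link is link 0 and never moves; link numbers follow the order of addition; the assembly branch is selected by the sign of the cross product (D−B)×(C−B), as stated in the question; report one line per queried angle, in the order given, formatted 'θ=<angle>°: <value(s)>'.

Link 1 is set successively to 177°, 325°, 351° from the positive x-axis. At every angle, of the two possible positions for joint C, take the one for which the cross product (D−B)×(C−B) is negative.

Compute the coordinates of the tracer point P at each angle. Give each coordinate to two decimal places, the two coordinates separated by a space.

A=(0,0), D=(10.00,0)
θ=177°: B = A + 1.00·(cos177°, sin177°) = (-0.9986, 0.0523)
θ=177°: |BD| = 10.9988
θ=177°: circle(B,7.00) ∩ circle(D,6.00): a=6.0904, h=3.4507
θ=177°:   candidates: C₊=(5.1081,3.4741) cross=37.954; C₋=(5.0752,-3.4273) cross=-37.954
θ=177°:   branch - wants cross < 0 → take C=(5.0752,-3.4273) (cross=-37.954)
θ=177°: ex = (C−B)/|BC| = (0.8677,-0.4971); ey = (0.4971,0.8677)
θ=177°: P = B + -1.18·ex + 2.10·ey = (-0.9786,2.4611)
θ=325°: B = A + 1.00·(cos325°, sin325°) = (0.8192, -0.5736)
θ=325°: |BD| = 9.1987
θ=325°: circle(B,7.00) ∩ circle(D,6.00): a=5.3060, h=4.5658
θ=325°:   candidates: C₊=(5.8301,4.3142) cross=42.000; C₋=(6.3995,-4.7996) cross=-42.000
θ=325°:   branch - wants cross < 0 → take C=(6.3995,-4.7996) (cross=-42.000)
θ=325°: ex = (C−B)/|BC| = (0.7972,-0.6037); ey = (0.6037,0.7972)
θ=325°: P = B + -1.18·ex + 2.10·ey = (1.1463,1.8129)
θ=351°: B = A + 1.00·(cos351°, sin351°) = (0.9877, -0.1564)
θ=351°: |BD| = 9.0137
θ=351°: circle(B,7.00) ∩ circle(D,6.00): a=5.2280, h=4.6549
θ=351°:   candidates: C₊=(6.1341,4.5885) cross=41.958; C₋=(6.2957,-4.7199) cross=-41.958
θ=351°:   branch - wants cross < 0 → take C=(6.2957,-4.7199) (cross=-41.958)
θ=351°: ex = (C−B)/|BC| = (0.7583,-0.6519); ey = (0.6519,0.7583)
θ=351°: P = B + -1.18·ex + 2.10·ey = (1.4620,2.2052)

θ=177°: -0.98 2.46
θ=325°: 1.15 1.81
θ=351°: 1.46 2.21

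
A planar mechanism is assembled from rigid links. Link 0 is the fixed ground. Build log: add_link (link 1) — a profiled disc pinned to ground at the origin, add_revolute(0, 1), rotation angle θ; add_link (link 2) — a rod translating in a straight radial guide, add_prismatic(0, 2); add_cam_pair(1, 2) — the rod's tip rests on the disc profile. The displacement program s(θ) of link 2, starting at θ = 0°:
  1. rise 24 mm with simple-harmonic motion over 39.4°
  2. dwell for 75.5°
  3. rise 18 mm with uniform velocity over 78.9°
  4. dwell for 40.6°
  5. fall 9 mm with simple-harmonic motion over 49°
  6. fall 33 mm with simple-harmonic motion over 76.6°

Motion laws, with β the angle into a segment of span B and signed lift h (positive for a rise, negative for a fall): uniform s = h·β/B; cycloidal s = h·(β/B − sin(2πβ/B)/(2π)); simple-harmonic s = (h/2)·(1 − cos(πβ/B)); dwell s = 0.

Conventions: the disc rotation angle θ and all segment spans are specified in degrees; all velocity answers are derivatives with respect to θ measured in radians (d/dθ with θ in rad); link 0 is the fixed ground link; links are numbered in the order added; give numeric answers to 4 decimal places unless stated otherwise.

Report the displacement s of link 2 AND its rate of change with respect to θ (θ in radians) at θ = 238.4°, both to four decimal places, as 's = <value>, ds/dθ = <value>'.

seg 1 [0°–39.4°] simple-harmonic, h=24: full span → s += 24 → s = 24.0000
seg 2 [39.4°–114.9°] dwell: s stays 24.0000
seg 3 [114.9°–193.8°] uniform, h=18: full span → s += 18 → s = 42.0000
seg 4 [193.8°–234.4°] dwell: s stays 42.0000
seg 5 [234.4°–283.4°] simple-harmonic, h=-9: θ=238.4° here. β=4, B=49. -9/2·(1 − cos(π·0.0816)) = -0.1472 → s = 41.8528
velocity in seg [234.4°–283.4°] (simple-harmonic), θ in radians: β = 4° = 0.0698 rad, B = 49° = 0.8552 rad; ds/dθ = (πh/(2B)) sin(πβ/B) = (π·(-9)/(2·0.8552)) sin(π·0.0816) = -4.193066 mm/rad

s = 41.8528, ds/dθ = -4.1931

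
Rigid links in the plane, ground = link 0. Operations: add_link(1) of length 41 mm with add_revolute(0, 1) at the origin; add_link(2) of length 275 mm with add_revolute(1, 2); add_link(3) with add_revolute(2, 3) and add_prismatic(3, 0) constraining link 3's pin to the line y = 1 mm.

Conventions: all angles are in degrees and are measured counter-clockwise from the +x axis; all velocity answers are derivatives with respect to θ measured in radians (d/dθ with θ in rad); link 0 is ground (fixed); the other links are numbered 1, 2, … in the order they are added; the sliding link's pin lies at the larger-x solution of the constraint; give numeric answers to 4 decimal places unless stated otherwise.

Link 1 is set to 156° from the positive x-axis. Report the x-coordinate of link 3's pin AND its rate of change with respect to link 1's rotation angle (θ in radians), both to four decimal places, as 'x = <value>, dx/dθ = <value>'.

geometry: r = 41 mm, L = 275 mm, e = 1 mm
crank pin P = (r cos θ, r sin θ) = (-37.455364, 16.676202)
h = r sin θ − e = 16.676202 − 1 = 15.676202
x = r cos θ + √(L² − h²) = -37.455364 + 274.552830 = 237.097467
dx/dθ = −r sin θ − h·r cos θ/√(L² − h²) (θ in radians; h = 15.676202) = -14.537605

x = 237.0975, dx/dθ = -14.5376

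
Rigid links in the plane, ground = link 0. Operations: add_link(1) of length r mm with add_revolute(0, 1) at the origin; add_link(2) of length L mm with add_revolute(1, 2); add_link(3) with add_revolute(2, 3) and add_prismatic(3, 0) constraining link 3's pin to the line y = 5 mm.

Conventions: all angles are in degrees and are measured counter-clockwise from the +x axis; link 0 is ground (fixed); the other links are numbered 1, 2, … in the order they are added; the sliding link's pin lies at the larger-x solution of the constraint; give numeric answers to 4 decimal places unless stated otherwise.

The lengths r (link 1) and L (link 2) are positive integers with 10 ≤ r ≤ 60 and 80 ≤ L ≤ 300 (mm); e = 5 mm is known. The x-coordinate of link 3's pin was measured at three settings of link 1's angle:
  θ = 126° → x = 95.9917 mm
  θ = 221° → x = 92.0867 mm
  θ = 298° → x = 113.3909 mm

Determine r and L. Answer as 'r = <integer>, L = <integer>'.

constraint per measurement: (x − r cos θ)² + (r sin θ − e)² = L²
subtracting the θ₁ and θ₂ equations cancels the r² and L² terms:
r = (x₁² − x₂²) / (2[(x₁cos θ₁ + e sin θ₁) − (x₂cos θ₂ + e sin θ₂)]) = 17.9997 → r = 18
L² = (x₁ − r cos θ₁)² + (r sin θ₁ − e)² = 11448.9936 → L = 107.0000 → L = 107
check at θ₃=298°: x = 113.3909 (printed 113.3909) ✓

r = 18, L = 107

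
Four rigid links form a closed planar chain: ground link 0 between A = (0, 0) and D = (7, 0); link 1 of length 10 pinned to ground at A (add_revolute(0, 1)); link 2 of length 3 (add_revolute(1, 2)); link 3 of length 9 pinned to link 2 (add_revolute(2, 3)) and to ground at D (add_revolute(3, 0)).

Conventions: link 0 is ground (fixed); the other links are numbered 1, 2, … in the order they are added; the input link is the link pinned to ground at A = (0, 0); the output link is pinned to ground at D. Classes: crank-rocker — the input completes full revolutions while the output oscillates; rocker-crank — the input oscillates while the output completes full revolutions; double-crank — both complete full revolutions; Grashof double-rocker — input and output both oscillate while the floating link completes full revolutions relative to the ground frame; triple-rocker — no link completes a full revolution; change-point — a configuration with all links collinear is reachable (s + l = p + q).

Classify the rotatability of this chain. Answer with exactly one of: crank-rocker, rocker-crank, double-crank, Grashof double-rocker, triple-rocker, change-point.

lengths: ground=7, input=10, coupler=3, output=9
sorted: s=3 (shortest), l=10 (longest), p+q=16
s + l = 13 vs p + q = 16
s + l < p + q (Grashof) with shortest = coupler link → Grashof double-rocker

Grashof double-rocker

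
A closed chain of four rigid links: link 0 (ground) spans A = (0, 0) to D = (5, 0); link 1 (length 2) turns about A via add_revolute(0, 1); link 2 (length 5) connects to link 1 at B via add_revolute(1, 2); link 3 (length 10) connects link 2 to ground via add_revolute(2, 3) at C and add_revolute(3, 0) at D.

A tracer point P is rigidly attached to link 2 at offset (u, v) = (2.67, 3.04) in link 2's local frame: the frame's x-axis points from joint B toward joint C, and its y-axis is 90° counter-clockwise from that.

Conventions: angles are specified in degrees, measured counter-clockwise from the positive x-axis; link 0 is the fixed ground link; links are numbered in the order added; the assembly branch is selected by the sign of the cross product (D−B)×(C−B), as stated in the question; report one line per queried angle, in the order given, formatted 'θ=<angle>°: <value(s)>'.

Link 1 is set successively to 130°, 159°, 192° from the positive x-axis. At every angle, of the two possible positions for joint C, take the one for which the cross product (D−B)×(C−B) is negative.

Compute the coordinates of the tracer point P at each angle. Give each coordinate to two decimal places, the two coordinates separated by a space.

A=(0,0), D=(5.00,0)
θ=130°: B = A + 2.00·(cos130°, sin130°) = (-1.2856, 1.5321)
θ=130°: |BD| = 6.4696
θ=130°: circle(B,5.00) ∩ circle(D,10.00): a=-2.5615, h=4.2940
θ=130°:   candidates: C₊=(-2.7574,6.3106) cross=27.781; C₋=(-4.7911,-2.0332) cross=-27.781
θ=130°:   branch - wants cross < 0 → take C=(-4.7911,-2.0332) (cross=-27.781)
θ=130°: ex = (C−B)/|BC| = (-0.7011,-0.7131); ey = (0.7131,-0.7011)
θ=130°: P = B + 2.67·ex + 3.04·ey = (-0.9899,-2.5031)
θ=159°: B = A + 2.00·(cos159°, sin159°) = (-1.8672, 0.7167)
θ=159°: |BD| = 6.9045
θ=159°: circle(B,5.00) ∩ circle(D,10.00): a=-1.9790, h=4.5917
θ=159°:   candidates: C₊=(-3.3589,5.4890) cross=31.703; C₋=(-4.3122,-3.6447) cross=-31.703
θ=159°:   branch - wants cross < 0 → take C=(-4.3122,-3.6447) (cross=-31.703)
θ=159°: ex = (C−B)/|BC| = (-0.4890,-0.8723); ey = (0.8723,-0.4890)
θ=159°: P = B + 2.67·ex + 3.04·ey = (-0.5210,-3.0988)
θ=192°: B = A + 2.00·(cos192°, sin192°) = (-1.9563, -0.4158)
θ=192°: |BD| = 6.9687
θ=192°: circle(B,5.00) ∩ circle(D,10.00): a=-1.8968, h=4.6262
θ=192°:   candidates: C₊=(-4.1258,4.0890) cross=32.239; C₋=(-3.5737,-5.1470) cross=-32.239
θ=192°:   branch - wants cross < 0 → take C=(-3.5737,-5.1470) (cross=-32.239)
θ=192°: ex = (C−B)/|BC| = (-0.3235,-0.9462); ey = (0.9462,-0.3235)
θ=192°: P = B + 2.67·ex + 3.04·ey = (0.0566,-3.9257)

θ=130°: -0.99 -2.50
θ=159°: -0.52 -3.10
θ=192°: 0.06 -3.93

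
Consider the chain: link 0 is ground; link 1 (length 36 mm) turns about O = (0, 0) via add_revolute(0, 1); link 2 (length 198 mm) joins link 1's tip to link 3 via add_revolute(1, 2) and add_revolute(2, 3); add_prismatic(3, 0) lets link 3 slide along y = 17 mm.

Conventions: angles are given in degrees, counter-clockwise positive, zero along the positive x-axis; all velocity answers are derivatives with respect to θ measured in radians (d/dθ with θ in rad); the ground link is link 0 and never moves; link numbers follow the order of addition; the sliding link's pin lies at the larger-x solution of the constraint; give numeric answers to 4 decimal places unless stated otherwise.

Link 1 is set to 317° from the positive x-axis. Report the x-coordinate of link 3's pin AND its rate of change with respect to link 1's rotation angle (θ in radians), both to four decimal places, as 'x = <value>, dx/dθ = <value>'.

geometry: r = 36 mm, L = 198 mm, e = 17 mm
crank pin P = (r cos θ, r sin θ) = (26.328733, -24.551941)
h = r sin θ − e = -24.551941 − 17 = -41.551941
x = r cos θ + √(L² − h²) = 26.328733 + 193.590899 = 219.919632
dx/dθ = −r sin θ − h·r cos θ/√(L² − h²) (θ in radians; h = -41.551941) = 30.203085

x = 219.9196, dx/dθ = 30.2031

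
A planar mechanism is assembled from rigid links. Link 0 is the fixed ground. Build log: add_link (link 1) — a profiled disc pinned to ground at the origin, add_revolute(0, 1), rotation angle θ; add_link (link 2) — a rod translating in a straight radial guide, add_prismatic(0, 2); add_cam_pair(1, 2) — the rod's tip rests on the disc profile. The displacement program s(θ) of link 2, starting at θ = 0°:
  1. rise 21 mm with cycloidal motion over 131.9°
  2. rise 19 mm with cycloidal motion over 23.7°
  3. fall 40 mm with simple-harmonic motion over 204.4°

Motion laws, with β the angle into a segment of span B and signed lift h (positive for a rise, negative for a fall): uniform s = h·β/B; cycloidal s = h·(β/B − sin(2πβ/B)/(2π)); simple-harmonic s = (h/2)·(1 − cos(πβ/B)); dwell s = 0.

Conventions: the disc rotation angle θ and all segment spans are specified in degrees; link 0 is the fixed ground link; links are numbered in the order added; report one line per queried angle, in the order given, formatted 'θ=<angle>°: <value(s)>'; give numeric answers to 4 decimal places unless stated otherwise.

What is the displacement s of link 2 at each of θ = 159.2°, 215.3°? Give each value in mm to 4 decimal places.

seg 1 [0°–131.9°] cycloidal, h=21: full span → s += 21 → s = 21.0000
seg 2 [131.9°–155.6°] cycloidal, h=19: full span → s += 19 → s = 40.0000
seg 3 [155.6°–360°] simple-harmonic, h=-40: θ=159.2° here. β=3.6, B=204.4. -40/2·(1 − cos(π·0.0176)) = -0.0306 → s = 39.9694
seg 3 [155.6°–360°] simple-harmonic, h=-40: θ=215.3° here. β=59.7, B=204.4. -40/2·(1 − cos(π·0.2921)) = -7.8451 → s = 32.1549

θ=159.2°: 39.9694
θ=215.3°: 32.1549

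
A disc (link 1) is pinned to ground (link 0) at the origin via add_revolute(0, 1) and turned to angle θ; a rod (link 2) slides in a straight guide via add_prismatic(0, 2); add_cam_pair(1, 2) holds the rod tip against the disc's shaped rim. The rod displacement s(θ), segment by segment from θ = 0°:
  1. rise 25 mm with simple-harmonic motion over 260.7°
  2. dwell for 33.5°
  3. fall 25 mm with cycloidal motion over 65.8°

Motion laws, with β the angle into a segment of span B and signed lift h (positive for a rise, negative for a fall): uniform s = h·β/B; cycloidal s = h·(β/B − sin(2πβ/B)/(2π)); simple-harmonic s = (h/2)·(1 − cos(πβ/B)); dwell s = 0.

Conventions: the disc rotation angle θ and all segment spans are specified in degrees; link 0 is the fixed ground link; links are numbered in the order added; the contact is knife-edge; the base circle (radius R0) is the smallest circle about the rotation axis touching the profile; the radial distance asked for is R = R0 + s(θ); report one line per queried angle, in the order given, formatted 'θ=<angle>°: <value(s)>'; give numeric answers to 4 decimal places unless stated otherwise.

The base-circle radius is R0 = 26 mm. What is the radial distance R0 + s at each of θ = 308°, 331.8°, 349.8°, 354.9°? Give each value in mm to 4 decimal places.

segment 1 (0° to 260.7°, simple-harmonic, h = 25) is passed completely: s = 0.0000 + (25) = 25.0000
segment 2 (260.7° to 294.2°, dwell): s unchanged at 25.0000
θ = 308° falls in segment 3 (294.2° to 360°, cycloidal, h = -25): β = 308 − 294.2 = 13.8°, B = 65.8°; Δs = -25·(0.2097 − sin(2π·0.2097)/(2π)) = -1.3910; s = 25.0000 − 1.3910 = 23.6090
θ = 331.8° falls in segment 3 (294.2° to 360°, cycloidal, h = -25): β = 331.8 − 294.2 = 37.6°, B = 65.8°; Δs = -25·(0.5714 − sin(2π·0.5714)/(2π)) = -16.0121; s = 25.0000 − 16.0121 = 8.9879
θ = 349.8° falls in segment 3 (294.2° to 360°, cycloidal, h = -25): β = 349.8 − 294.2 = 55.6°, B = 65.8°; Δs = -25·(0.8450 − sin(2π·0.8450)/(2π)) = -24.4157; s = 25.0000 − 24.4157 = 0.5843
θ = 354.9° falls in segment 3 (294.2° to 360°, cycloidal, h = -25): β = 354.9 − 294.2 = 60.7°, B = 65.8°; Δs = -25·(0.9225 − sin(2π·0.9225)/(2π)) = -24.9243; s = 25.0000 − 24.9243 = 0.0757
θ=308°: R = R0 + s = 26 + 23.6090 = 49.6090
θ=331.8°: R = R0 + s = 26 + 8.9879 = 34.9879
θ=349.8°: R = R0 + s = 26 + 0.5843 = 26.5843
θ=354.9°: R = R0 + s = 26 + 0.0757 = 26.0757

θ=308°: 49.6090
θ=331.8°: 34.9879
θ=349.8°: 26.5843
θ=354.9°: 26.0757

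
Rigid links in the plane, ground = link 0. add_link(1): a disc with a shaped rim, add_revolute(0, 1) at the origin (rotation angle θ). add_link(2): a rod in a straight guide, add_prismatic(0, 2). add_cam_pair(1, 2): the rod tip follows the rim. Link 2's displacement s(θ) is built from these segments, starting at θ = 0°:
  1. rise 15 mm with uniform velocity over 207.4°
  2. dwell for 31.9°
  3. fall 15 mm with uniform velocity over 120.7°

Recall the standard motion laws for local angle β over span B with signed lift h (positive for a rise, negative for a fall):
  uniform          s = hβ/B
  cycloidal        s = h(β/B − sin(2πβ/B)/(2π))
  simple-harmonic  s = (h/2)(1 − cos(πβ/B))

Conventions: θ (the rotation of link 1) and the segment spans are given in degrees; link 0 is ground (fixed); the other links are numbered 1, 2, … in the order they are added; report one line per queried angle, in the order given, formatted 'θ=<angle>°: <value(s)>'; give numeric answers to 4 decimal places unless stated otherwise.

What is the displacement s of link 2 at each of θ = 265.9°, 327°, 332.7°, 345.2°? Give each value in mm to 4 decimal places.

segment 1 (0° to 207.4°, uniform, h = 15) is passed completely: s = 0.0000 + (15) = 15.0000
segment 2 (207.4° to 239.3°, dwell): s unchanged at 15.0000
θ = 265.9° falls in segment 3 (239.3° to 360°, uniform, h = -15): β = 265.9 − 239.3 = 26.6°, B = 120.7°; Δs = -15·26.6/120.7 = -3.3057; s = 15.0000 − 3.3057 = 11.6943
θ = 327° falls in segment 3 (239.3° to 360°, uniform, h = -15): β = 327 − 239.3 = 87.7°, B = 120.7°; Δs = -15·87.7/120.7 = -10.8989; s = 15.0000 − 10.8989 = 4.1011
θ = 332.7° falls in segment 3 (239.3° to 360°, uniform, h = -15): β = 332.7 − 239.3 = 93.4°, B = 120.7°; Δs = -15·93.4/120.7 = -11.6073; s = 15.0000 − 11.6073 = 3.3927
θ = 345.2° falls in segment 3 (239.3° to 360°, uniform, h = -15): β = 345.2 − 239.3 = 105.9°, B = 120.7°; Δs = -15·105.9/120.7 = -13.1607; s = 15.0000 − 13.1607 = 1.8393

θ=265.9°: 11.6943
θ=327°: 4.1011
θ=332.7°: 3.3927
θ=345.2°: 1.8393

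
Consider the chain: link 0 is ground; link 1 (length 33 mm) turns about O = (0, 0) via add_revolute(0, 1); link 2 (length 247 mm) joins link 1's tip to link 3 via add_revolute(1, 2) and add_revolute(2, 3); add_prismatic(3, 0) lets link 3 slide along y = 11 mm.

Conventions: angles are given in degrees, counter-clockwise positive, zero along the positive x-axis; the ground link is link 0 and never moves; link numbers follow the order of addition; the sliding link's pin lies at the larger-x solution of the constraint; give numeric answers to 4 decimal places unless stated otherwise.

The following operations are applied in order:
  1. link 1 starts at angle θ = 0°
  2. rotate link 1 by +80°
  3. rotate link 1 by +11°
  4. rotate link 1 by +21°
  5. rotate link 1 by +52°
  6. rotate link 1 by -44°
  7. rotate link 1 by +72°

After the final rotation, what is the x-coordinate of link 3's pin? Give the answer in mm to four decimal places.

geometry: r = 33 mm, L = 247 mm, e = 11 mm; θ starts at 0°
rotate link 1 by +80°: θ ← 0° +80° = 80°
rotate link 1 by +11°: θ ← 80° +11° = 91°
rotate link 1 by +21°: θ ← 91° +21° = 112°
rotate link 1 by +52°: θ ← 112° +52° = 164°
rotate link 1 by -44°: θ ← 164° -44° = 120°
rotate link 1 by +72°: θ ← 120° +72° = 192°
crank pin P = (r cos θ, r sin θ) = (-32.278871, -6.861086)
h = r sin θ − e = -6.861086 − 11 = -17.861086
x = r cos θ + √(L² − h²) = -32.278871 + 246.353367 = 214.074497

214.0745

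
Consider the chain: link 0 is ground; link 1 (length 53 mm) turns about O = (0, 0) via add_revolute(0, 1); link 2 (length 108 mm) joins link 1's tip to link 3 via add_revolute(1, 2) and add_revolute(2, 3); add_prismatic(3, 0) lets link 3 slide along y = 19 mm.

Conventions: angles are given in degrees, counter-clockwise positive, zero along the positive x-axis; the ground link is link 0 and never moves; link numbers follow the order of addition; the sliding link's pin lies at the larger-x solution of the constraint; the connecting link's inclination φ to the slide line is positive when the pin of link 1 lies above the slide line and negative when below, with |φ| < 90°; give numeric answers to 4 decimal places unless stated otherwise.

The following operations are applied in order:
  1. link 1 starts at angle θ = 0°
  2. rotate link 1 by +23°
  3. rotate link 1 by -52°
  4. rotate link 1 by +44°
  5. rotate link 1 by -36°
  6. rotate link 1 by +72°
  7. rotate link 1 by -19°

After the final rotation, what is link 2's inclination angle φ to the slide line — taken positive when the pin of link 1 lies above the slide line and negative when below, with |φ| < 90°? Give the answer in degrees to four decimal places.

geometry: r = 53 mm, L = 108 mm, e = 19 mm; θ starts at 0°
rotate link 1 by +23°: θ ← 0° +23° = 23°
rotate link 1 by -52°: θ ← 23° -52° = -29°
rotate link 1 by +44°: θ ← -29° +44° = 15°
rotate link 1 by -36°: θ ← 15° -36° = -21°
rotate link 1 by +72°: θ ← -21° +72° = 51°
rotate link 1 by -19°: θ ← 51° -19° = 32°
h = r sin θ − e = 28.085721 − 19 = 9.085721
sin φ = h / L = 9.085721 / 108 = 0.08412705
φ = arcsin(0.08412705) = 4.825829°

4.8258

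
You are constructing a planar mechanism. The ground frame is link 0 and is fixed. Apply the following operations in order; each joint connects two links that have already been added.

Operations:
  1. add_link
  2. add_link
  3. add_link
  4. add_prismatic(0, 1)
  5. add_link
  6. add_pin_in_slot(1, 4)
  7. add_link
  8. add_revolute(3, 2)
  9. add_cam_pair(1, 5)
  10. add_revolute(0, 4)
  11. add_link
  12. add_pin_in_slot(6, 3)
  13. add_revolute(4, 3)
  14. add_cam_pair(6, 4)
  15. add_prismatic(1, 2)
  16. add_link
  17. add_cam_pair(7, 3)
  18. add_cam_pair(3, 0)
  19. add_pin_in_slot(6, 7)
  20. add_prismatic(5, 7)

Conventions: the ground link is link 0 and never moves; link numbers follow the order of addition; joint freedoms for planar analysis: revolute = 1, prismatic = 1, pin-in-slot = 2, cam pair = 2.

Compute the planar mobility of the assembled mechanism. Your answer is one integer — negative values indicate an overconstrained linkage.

ground; <1,0,0>
#1 <2,0,0>
#2 <3,0,0>
#3 <4,0,0>
P:0↔1 J1 <4,1,0>
#4 <5,1,0>
PS:1↔4 J2 <5,1,1>
#5 <6,1,1>
R:3↔2 J1 <6,2,1>
C:1↔5 J2 <6,2,2>
R:0↔4 J1 <6,3,2>
#6 <7,3,2>
PS:6↔3 J2 <7,3,3>
R:4↔3 J1 <7,4,3>
C:6↔4 J2 <7,4,4>
P:1↔2 J1 <7,5,4>
#7 <8,5,4>
C:7↔3 J2 <8,5,5>
C:3↔0 J2 <8,5,6>
PS:6↔7 J2 <8,5,7>
P:5↔7 J1 <8,6,7>
3×7 − 2×6 − 1×7 = 2

M = 2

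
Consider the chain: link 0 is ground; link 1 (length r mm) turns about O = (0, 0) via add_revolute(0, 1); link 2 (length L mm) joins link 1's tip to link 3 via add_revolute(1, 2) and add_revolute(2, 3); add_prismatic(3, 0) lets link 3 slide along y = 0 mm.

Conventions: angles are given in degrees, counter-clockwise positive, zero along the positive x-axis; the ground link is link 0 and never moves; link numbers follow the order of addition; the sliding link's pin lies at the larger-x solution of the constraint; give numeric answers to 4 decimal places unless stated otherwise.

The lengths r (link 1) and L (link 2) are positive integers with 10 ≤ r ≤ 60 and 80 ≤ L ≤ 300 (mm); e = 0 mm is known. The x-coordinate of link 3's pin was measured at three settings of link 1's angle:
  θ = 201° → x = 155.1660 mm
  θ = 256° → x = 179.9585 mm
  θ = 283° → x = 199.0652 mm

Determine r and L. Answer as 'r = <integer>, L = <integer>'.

constraint per measurement: (x − r cos θ)² + (r sin θ − e)² = L²
subtracting the θ₁ and θ₂ equations cancels the r² and L² terms:
r = (x₁² − x₂²) / (2[(x₁cos θ₁ + e sin θ₁) − (x₂cos θ₂ + e sin θ₂)]) = 41.0000 → r = 41
L² = (x₁ − r cos θ₁)² + (r sin θ₁ − e)² = 37636.0027 → L = 194.0000 → L = 194
check at θ₃=283°: x = 199.0652 (printed 199.0652) ✓

r = 41, L = 194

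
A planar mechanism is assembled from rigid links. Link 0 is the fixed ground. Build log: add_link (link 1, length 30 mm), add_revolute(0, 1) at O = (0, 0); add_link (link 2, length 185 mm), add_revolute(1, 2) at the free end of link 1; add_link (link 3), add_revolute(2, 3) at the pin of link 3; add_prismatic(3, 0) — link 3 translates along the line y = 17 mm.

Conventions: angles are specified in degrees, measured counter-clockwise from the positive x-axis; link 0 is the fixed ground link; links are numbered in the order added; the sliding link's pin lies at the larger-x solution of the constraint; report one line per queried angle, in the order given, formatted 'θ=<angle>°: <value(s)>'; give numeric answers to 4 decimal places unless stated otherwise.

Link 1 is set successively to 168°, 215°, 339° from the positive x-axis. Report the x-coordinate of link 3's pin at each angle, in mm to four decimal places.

geometry: r = 30 mm, L = 185 mm, e = 17 mm
θ=168°: crank pin P = (r cos θ, r sin θ) = (-29.344428, 6.237351)
θ=168°: h = r sin θ − e = 6.237351 − 17 = -10.762649
θ=168°: x = r cos θ + √(L² − h²) = -29.344428 + 184.686668 = 155.342240
θ=215°: crank pin P = (r cos θ, r sin θ) = (-24.574561, -17.207293)
θ=215°: h = r sin θ − e = -17.207293 − 17 = -34.207293
θ=215°: x = r cos θ + √(L² − h²) = -24.574561 + 181.809959 = 157.235397
θ=339°: crank pin P = (r cos θ, r sin θ) = (28.007413, -10.751038)
θ=339°: h = r sin θ − e = -10.751038 − 17 = -27.751038
θ=339°: x = r cos θ + √(L² − h²) = 28.007413 + 182.906752 = 210.914165

θ=168°: 155.3422
θ=215°: 157.2354
θ=339°: 210.9142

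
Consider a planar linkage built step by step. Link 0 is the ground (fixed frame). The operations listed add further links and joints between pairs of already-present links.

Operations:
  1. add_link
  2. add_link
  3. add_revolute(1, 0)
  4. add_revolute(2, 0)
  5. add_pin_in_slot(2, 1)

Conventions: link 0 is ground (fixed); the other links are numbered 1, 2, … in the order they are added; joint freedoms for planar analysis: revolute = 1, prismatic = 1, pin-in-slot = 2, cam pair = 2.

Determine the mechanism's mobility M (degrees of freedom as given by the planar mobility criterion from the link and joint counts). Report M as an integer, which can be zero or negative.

(L,J1,J2)=(1,0,0); link0 fixed
link1: (2,0,0)
link2: (3,0,0)
R 1-0 [J1]: (3,1,0)
R 2-0 [J1]: (3,2,0)
PS 2-1 [J2]: (3,2,1)
Grübler: 3·2 − 2·2 − 1 = 1

M = 1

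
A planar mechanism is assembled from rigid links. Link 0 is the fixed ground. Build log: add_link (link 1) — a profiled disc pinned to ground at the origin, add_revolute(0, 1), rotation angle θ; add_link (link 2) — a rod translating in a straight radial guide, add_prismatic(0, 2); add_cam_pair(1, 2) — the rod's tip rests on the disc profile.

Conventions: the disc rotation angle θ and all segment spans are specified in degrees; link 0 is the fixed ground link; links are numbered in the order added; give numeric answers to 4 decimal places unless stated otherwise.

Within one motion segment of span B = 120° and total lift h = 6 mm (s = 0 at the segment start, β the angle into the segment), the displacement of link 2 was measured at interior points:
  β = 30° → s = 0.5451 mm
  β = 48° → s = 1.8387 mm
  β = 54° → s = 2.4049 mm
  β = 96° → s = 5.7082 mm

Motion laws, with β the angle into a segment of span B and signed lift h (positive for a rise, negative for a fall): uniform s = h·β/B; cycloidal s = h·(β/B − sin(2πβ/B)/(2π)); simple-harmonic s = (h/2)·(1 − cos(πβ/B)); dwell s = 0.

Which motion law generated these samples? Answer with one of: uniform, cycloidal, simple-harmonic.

candidates at β/B = r: uniform s = h·r (linear in β); cycloidal s = h·(r − sin(2πr)/(2π)); simple-harmonic s = (h/2)(1 − cos(πr))
β=30°: printed 0.5451 | uniform 1.5000, cycloidal 0.5451, simple-harmonic 0.8787
β=48°: printed 1.8387 | uniform 2.4000, cycloidal 1.8387, simple-harmonic 2.0729
β=54°: printed 2.4049 | uniform 2.7000, cycloidal 2.4049, simple-harmonic 2.5307
β=96°: printed 5.7082 | uniform 4.8000, cycloidal 5.7082, simple-harmonic 5.4271
only one law matches every sample → cycloidal

cycloidal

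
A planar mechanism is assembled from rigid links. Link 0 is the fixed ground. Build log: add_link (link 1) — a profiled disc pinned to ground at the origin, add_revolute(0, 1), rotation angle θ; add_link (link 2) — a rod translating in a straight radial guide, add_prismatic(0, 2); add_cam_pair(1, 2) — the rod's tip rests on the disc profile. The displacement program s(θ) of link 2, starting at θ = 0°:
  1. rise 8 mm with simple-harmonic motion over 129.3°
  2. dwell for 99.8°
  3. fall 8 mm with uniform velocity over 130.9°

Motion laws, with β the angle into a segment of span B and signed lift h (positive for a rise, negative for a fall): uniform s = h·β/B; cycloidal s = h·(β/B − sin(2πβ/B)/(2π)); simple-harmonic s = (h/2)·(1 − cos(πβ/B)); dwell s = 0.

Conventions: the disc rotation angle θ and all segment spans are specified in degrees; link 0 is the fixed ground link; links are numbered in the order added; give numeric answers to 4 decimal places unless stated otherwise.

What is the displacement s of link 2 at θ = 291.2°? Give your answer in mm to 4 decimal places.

seg 1 [0°–129.3°] simple-harmonic, h=8: full span → s += 8 → s = 8.0000
seg 2 [129.3°–229.1°] dwell: s stays 8.0000
seg 3 [229.1°–360°] uniform, h=-8: θ=291.2° here. β=62.1, B=130.9. -8·62.1/130.9 = -3.7953 → s = 4.2047

4.2047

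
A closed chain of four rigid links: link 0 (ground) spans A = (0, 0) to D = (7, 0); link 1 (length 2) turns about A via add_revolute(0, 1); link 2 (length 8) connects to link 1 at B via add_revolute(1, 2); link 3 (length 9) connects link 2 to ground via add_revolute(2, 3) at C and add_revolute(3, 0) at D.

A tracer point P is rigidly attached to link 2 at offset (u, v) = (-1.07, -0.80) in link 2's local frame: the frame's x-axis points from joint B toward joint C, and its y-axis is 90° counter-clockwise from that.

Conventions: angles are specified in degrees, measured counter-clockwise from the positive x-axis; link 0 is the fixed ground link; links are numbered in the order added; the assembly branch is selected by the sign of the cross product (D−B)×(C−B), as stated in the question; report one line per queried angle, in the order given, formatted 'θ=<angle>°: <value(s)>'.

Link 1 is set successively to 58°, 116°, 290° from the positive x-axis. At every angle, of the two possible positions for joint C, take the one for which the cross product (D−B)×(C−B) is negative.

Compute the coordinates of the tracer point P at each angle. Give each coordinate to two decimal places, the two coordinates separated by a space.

A=(0,0), D=(7.00,0)
θ=58°: B = A + 2.00·(cos58°, sin58°) = (1.0598, 1.6961)
θ=58°: |BD| = 6.1776
θ=58°: circle(B,8.00) ∩ circle(D,9.00): a=1.7128, h=7.8145
θ=58°:   candidates: C₊=(4.8524,8.7400) cross=48.274; C₋=(0.5613,-6.2884) cross=-48.274
θ=58°:   branch - wants cross < 0 → take C=(0.5613,-6.2884) (cross=-48.274)
θ=58°: ex = (C−B)/|BC| = (-0.0623,-0.9981); ey = (0.9981,-0.0623)
θ=58°: P = B + -1.07·ex + -0.80·ey = (0.3281,2.8139)
θ=116°: B = A + 2.00·(cos116°, sin116°) = (-0.8767, 1.7976)
θ=116°: |BD| = 8.0793
θ=116°: circle(B,8.00) ∩ circle(D,9.00): a=2.9876, h=7.4212
θ=116°:   candidates: C₊=(3.6871,8.3681) cross=59.958; C₋=(0.3847,-6.1023) cross=-59.958
θ=116°:   branch - wants cross < 0 → take C=(0.3847,-6.1023) (cross=-59.958)
θ=116°: ex = (C−B)/|BC| = (0.1577,-0.9875); ey = (0.9875,0.1577)
θ=116°: P = B + -1.07·ex + -0.80·ey = (-1.8355,2.7281)
θ=290°: B = A + 2.00·(cos290°, sin290°) = (0.6840, -1.8794)
θ=290°: |BD| = 6.5896
θ=290°: circle(B,8.00) ∩ circle(D,9.00): a=2.0049, h=7.7447
θ=290°:   candidates: C₊=(0.3969,6.1155) cross=51.035; C₋=(4.8145,-8.7306) cross=-51.035
θ=290°:   branch - wants cross < 0 → take C=(4.8145,-8.7306) (cross=-51.035)
θ=290°: ex = (C−B)/|BC| = (0.5163,-0.8564); ey = (0.8564,0.5163)
θ=290°: P = B + -1.07·ex + -0.80·ey = (-0.5535,-1.3761)

θ=58°: 0.33 2.81
θ=116°: -1.84 2.73
θ=290°: -0.55 -1.38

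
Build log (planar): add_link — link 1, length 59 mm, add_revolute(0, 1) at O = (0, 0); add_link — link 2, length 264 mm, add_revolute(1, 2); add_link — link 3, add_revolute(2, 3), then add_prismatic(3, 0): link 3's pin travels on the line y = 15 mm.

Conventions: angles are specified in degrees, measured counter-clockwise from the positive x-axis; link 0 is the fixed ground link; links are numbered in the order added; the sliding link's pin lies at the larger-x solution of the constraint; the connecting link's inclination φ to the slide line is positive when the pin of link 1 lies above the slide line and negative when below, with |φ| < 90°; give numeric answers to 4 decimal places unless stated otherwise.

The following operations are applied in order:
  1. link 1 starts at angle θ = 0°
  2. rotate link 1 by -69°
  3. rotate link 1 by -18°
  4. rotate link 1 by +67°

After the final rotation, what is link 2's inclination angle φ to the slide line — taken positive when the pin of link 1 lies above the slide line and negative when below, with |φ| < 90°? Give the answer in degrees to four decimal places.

geometry: r = 59 mm, L = 264 mm, e = 15 mm; θ starts at 0°
rotate link 1 by -69°: θ ← 0° -69° = -69°
rotate link 1 by -18°: θ ← -69° -18° = -87°
rotate link 1 by +67°: θ ← -87° +67° = -20°
h = r sin θ − e = -20.179188 − 15 = -35.179188
sin φ = h / L = -35.179188 / 264 = -0.13325450
φ = arcsin(-0.13325450) = -7.657698°

-7.6577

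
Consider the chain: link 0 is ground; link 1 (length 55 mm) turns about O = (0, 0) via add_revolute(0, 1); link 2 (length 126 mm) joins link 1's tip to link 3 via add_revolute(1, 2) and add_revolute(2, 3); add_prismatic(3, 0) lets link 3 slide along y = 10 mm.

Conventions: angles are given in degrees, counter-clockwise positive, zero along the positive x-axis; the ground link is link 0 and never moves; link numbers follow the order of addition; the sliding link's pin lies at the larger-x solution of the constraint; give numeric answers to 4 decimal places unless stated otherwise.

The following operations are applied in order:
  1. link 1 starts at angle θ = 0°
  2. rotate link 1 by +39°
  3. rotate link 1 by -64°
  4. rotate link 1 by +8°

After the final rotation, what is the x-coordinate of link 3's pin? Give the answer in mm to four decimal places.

geometry: r = 55 mm, L = 126 mm, e = 10 mm; θ starts at 0°
rotate link 1 by +39°: θ ← 0° +39° = 39°
rotate link 1 by -64°: θ ← 39° -64° = -25°
rotate link 1 by +8°: θ ← -25° +8° = -17°
crank pin P = (r cos θ, r sin θ) = (52.596762, -16.080444)
h = r sin θ − e = -16.080444 − 10 = -26.080444
x = r cos θ + √(L² − h²) = 52.596762 + 123.271288 = 175.868050

175.8680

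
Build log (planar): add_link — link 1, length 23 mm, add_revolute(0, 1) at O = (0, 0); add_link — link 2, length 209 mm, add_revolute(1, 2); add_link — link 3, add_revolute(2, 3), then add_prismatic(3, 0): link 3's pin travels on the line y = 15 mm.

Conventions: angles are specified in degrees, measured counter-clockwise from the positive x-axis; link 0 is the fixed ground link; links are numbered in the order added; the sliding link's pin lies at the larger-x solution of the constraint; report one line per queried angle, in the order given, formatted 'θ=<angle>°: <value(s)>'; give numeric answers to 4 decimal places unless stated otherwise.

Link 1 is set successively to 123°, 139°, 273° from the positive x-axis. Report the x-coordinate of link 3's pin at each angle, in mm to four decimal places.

geometry: r = 23 mm, L = 209 mm, e = 15 mm
θ=123°: crank pin P = (r cos θ, r sin θ) = (-12.526698, 19.289423)
θ=123°: h = r sin θ − e = 19.289423 − 15 = 4.289423
θ=123°: x = r cos θ + √(L² − h²) = -12.526698 + 208.955978 = 196.429280
θ=139°: crank pin P = (r cos θ, r sin θ) = (-17.358320, 15.089358)
θ=139°: h = r sin θ − e = 15.089358 − 15 = 0.089358
θ=139°: x = r cos θ + √(L² − h²) = -17.358320 + 208.999981 = 191.641661
θ=273°: crank pin P = (r cos θ, r sin θ) = (1.203727, -22.968479)
θ=273°: h = r sin θ − e = -22.968479 − 15 = -37.968479
θ=273°: x = r cos θ + √(L² − h²) = 1.203727 + 205.522248 = 206.725975

θ=123°: 196.4293
θ=139°: 191.6417
θ=273°: 206.7260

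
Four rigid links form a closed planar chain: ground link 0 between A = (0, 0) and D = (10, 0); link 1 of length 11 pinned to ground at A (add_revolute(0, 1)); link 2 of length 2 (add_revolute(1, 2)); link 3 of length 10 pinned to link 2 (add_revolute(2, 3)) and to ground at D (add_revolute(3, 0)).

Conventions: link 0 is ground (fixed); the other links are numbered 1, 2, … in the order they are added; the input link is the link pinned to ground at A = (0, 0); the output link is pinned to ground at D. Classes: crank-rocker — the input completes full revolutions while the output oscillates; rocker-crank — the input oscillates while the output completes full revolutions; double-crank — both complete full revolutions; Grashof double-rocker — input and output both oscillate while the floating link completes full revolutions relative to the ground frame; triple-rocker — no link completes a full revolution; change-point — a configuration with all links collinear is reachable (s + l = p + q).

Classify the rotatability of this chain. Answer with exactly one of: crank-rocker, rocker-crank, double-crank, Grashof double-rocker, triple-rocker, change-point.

lengths: ground=10, input=11, coupler=2, output=10
sorted: s=2 (shortest), l=11 (longest), p+q=20
s + l = 13 vs p + q = 20
s + l < p + q (Grashof) with shortest = coupler link → Grashof double-rocker

Grashof double-rocker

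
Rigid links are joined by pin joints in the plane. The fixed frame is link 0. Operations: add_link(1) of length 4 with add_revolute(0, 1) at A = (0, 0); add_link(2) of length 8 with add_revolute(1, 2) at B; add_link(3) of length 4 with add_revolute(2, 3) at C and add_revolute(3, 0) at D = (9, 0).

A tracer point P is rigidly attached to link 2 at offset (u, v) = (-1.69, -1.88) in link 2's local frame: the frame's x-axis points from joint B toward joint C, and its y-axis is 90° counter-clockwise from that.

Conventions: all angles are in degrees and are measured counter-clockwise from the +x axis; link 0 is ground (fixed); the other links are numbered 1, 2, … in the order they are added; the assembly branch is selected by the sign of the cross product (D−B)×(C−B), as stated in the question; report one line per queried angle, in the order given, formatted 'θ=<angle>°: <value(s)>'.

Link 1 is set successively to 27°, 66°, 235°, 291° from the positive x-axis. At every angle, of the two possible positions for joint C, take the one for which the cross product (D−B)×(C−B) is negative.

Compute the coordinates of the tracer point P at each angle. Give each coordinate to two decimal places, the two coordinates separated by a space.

A=(0,0), D=(9.00,0)
θ=27°: B = A + 4.00·(cos27°, sin27°) = (3.5640, 1.8160)
θ=27°: |BD| = 5.7313
θ=27°: circle(B,8.00) ∩ circle(D,4.00): a=7.0532, h=3.7753
θ=27°:   candidates: C₊=(11.4500,3.1619) cross=21.637; C₋=(9.0576,-3.9996) cross=-21.637
θ=27°:   branch - wants cross < 0 → take C=(9.0576,-3.9996) (cross=-21.637)
θ=27°: ex = (C−B)/|BC| = (0.6867,-0.7269); ey = (0.7269,0.6867)
θ=27°: P = B + -1.69·ex + -1.88·ey = (1.0369,1.7535)
θ=66°: B = A + 4.00·(cos66°, sin66°) = (1.6269, 3.6542)
θ=66°: |BD| = 8.2289
θ=66°: circle(B,8.00) ∩ circle(D,4.00): a=7.0310, h=3.8164
θ=66°:   candidates: C₊=(9.6214,3.9514) cross=31.405; C₋=(6.2319,-2.8875) cross=-31.405
θ=66°:   branch - wants cross < 0 → take C=(6.2319,-2.8875) (cross=-31.405)
θ=66°: ex = (C−B)/|BC| = (0.5756,-0.8177); ey = (0.8177,0.5756)
θ=66°: P = B + -1.69·ex + -1.88·ey = (-0.8832,3.9539)
θ=235°: B = A + 4.00·(cos235°, sin235°) = (-2.2943, -3.2766)
θ=235°: |BD| = 11.7600
θ=235°: circle(B,8.00) ∩ circle(D,4.00): a=7.9208, h=1.1228
θ=235°:   candidates: C₊=(5.0000,0.0087) cross=13.204; C₋=(5.6257,-2.1480) cross=-13.204
θ=235°:   branch - wants cross < 0 → take C=(5.6257,-2.1480) (cross=-13.204)
θ=235°: ex = (C−B)/|BC| = (0.9900,0.1411); ey = (-0.1411,0.9900)
θ=235°: P = B + -1.69·ex + -1.88·ey = (-3.7022,-5.3762)
θ=291°: B = A + 4.00·(cos291°, sin291°) = (1.4335, -3.7343)
θ=291°: |BD| = 8.4379
θ=291°: circle(B,8.00) ∩ circle(D,4.00): a=7.0633, h=3.7564
θ=291°:   candidates: C₊=(6.1049,2.7601) cross=31.696; C₋=(9.4298,-3.9768) cross=-31.696
θ=291°:   branch - wants cross < 0 → take C=(9.4298,-3.9768) (cross=-31.696)
θ=291°: ex = (C−B)/|BC| = (0.9995,-0.0303); ey = (0.0303,0.9995)
θ=291°: P = B + -1.69·ex + -1.88·ey = (-0.3127,-5.5622)

θ=27°: 1.04 1.75
θ=66°: -0.88 3.95
θ=235°: -3.70 -5.38
θ=291°: -0.31 -5.56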